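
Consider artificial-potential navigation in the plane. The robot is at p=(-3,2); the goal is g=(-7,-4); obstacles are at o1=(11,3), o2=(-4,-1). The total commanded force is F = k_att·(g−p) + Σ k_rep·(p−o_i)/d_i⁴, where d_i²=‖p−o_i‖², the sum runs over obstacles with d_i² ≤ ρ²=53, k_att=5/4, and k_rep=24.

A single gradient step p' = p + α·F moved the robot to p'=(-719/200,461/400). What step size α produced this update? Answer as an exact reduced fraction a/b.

α = 1/8

F_att = 5/4·(g−p) = 5/4·(-4,-6) = (-5.0000,-7.5000)
o1: d²=197 > ρ²=53 → inactive
o2: d²=10 ≤ ρ²=53; F_rep = 24·(1,3)/10² = (0.2400,0.7200)
F = F_att + ΣF_rep = (-4.7600,-6.7800)
Δp = p'−p = (-0.5950,-0.8475); α = Δx/Fx = (-119/200) / (-119/25) = 1/8
check: Δy/Fy = (-339/400) / (-339/50) = 1/8 ✓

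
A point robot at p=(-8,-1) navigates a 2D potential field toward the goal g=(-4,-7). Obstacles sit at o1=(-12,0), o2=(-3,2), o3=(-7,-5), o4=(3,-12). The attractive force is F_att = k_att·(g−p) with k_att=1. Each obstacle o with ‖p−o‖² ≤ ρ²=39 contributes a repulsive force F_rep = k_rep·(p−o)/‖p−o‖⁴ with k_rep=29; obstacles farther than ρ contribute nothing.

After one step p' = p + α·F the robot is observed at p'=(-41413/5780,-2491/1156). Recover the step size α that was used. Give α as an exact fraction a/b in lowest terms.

α = 1/5

F_att = 1·(g−p) = 1·(4,-6) = (4.0000,-6.0000)
o1: d²=17 ≤ ρ²=39; F_rep = 29·(4,-1)/17² = (0.4014,-0.1003)
o2: d²=34 ≤ ρ²=39; F_rep = 29·(-5,-3)/34² = (-0.1254,-0.0753)
o3: d²=17 ≤ ρ²=39; F_rep = 29·(-1,4)/17² = (-0.1003,0.4014)
o4: d²=242 > ρ²=39 → inactive
F = F_att + ΣF_rep = (4.1756,-5.7742)
Δp = p'−p = (0.8351,-1.1548); α = Δx/Fx = (4827/5780) / (4827/1156) = 1/5
check: Δy/Fy = (-1335/1156) / (-6675/1156) = 1/5 ✓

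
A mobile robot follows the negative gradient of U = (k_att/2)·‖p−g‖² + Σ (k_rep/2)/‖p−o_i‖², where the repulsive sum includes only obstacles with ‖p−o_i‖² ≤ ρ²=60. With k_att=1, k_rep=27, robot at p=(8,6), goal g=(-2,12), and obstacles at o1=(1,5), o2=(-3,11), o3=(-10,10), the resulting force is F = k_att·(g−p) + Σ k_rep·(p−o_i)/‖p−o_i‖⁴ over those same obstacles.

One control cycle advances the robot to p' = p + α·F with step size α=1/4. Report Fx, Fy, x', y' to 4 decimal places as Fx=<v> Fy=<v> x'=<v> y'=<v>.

Fx=-9.9244 Fy=6.0108 x'=5.5189 y'=7.5027

F_att = 1·(g−p) = 1·(-10,6) = (-10.0000,6.0000)
o1: d²=50 ≤ ρ²=60; F_rep = 27·(7,1)/50² = (0.0756,0.0108)
o2: d²=146 > ρ²=60 → inactive
o3: d²=340 > ρ²=60 → inactive
F = F_att + ΣF_rep = (-9.9244,6.0108)
p' = p + 1/4·F = (5.5189,7.5027)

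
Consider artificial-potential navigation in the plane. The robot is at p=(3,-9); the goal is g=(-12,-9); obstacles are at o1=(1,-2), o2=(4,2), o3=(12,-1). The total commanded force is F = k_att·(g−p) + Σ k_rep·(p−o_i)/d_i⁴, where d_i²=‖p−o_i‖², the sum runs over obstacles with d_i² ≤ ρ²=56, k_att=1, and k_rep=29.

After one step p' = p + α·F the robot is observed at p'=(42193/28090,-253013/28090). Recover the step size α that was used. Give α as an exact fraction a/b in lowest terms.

α = 1/10

F_att = 1·(g−p) = 1·(-15,0) = (-15.0000,0.0000)
o1: d²=53 ≤ ρ²=56; F_rep = 29·(2,-7)/53² = (0.0206,-0.0723)
o2: d²=122 > ρ²=56 → inactive
o3: d²=145 > ρ²=56 → inactive
F = F_att + ΣF_rep = (-14.9794,-0.0723)
Δp = p'−p = (-1.4979,-0.0072); α = Δx/Fx = (-42077/28090) / (-42077/2809) = 1/10
check: Δy/Fy = (-203/28090) / (-203/2809) = 1/10 ✓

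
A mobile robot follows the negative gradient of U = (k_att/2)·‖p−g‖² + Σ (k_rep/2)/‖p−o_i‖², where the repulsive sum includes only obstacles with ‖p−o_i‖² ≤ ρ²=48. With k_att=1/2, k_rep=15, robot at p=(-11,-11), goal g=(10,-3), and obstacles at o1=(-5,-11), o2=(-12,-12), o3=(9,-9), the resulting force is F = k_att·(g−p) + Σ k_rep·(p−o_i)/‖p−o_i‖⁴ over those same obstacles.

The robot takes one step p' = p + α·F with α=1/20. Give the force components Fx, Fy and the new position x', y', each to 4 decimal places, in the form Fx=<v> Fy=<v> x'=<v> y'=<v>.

Fx=14.1806 Fy=7.7500 x'=-10.2910 y'=-10.6125

F_att = 1/2·(g−p) = 1/2·(21,8) = (10.5000,4.0000)
o1: d²=36 ≤ ρ²=48; F_rep = 15·(-6,0)/36² = (-0.0694,0.0000)
o2: d²=2 ≤ ρ²=48; F_rep = 15·(1,1)/2² = (3.7500,3.7500)
o3: d²=404 > ρ²=48 → inactive
F = F_att + ΣF_rep = (14.1806,7.7500)
p' = p + 1/20·F = (-10.2910,-10.6125)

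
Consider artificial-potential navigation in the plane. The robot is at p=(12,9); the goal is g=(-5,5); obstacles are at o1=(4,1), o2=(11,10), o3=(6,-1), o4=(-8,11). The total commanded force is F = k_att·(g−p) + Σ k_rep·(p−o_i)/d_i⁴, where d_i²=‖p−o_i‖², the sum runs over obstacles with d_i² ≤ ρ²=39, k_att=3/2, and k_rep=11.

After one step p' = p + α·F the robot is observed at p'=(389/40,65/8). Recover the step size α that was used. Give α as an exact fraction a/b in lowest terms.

α = 1/10

F_att = 3/2·(g−p) = 3/2·(-17,-4) = (-25.5000,-6.0000)
o1: d²=128 > ρ²=39 → inactive
o2: d²=2 ≤ ρ²=39; F_rep = 11·(1,-1)/2² = (2.7500,-2.7500)
o3: d²=136 > ρ²=39 → inactive
o4: d²=404 > ρ²=39 → inactive
F = F_att + ΣF_rep = (-22.7500,-8.7500)
Δp = p'−p = (-2.2750,-0.8750); α = Δx/Fx = (-91/40) / (-91/4) = 1/10
check: Δy/Fy = (-7/8) / (-35/4) = 1/10 ✓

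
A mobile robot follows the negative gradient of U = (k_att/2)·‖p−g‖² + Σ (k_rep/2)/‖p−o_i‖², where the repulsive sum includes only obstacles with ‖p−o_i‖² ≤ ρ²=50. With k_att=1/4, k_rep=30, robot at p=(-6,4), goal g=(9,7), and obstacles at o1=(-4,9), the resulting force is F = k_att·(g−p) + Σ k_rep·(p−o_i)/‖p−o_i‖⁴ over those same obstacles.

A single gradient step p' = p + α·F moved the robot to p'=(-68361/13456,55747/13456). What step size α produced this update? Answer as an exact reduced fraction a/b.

F_att = 1/4·(g−p) = 1/4·(15,3) = (3.7500,0.7500)
o1: d²=29 ≤ ρ²=50; F_rep = 30·(-2,-5)/29² = (-0.0713,-0.1784)
F = F_att + ΣF_rep = (3.6787,0.5716)
Δp = p'−p = (0.9197,0.1429); α = Δx/Fx = (12375/13456) / (12375/3364) = 1/4
check: Δy/Fy = (1923/13456) / (1923/3364) = 1/4 ✓

α = 1/4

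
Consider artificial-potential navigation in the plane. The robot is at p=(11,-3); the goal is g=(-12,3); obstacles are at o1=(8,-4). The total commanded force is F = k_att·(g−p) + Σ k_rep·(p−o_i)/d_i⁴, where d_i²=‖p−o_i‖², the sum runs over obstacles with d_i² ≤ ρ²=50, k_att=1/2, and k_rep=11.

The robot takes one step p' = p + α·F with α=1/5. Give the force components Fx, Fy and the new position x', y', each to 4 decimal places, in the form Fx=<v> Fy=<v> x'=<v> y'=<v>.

Fx=-11.1700 Fy=3.1100 x'=8.7660 y'=-2.3780

F_att = 1/2·(g−p) = 1/2·(-23,6) = (-11.5000,3.0000)
o1: d²=10 ≤ ρ²=50; F_rep = 11·(3,1)/10² = (0.3300,0.1100)
F = F_att + ΣF_rep = (-11.1700,3.1100)
p' = p + 1/5·F = (8.7660,-2.3780)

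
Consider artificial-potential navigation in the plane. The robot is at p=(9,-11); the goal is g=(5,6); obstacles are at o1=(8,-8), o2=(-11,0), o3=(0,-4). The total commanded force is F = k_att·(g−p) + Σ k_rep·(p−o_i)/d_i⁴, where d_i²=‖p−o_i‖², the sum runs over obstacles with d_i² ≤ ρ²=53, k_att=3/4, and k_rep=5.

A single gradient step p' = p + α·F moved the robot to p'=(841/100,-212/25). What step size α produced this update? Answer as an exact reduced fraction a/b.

F_att = 3/4·(g−p) = 3/4·(-4,17) = (-3.0000,12.7500)
o1: d²=10 ≤ ρ²=53; F_rep = 5·(1,-3)/10² = (0.0500,-0.1500)
o2: d²=521 > ρ²=53 → inactive
o3: d²=130 > ρ²=53 → inactive
F = F_att + ΣF_rep = (-2.9500,12.6000)
Δp = p'−p = (-0.5900,2.5200); α = Δx/Fx = (-59/100) / (-59/20) = 1/5
check: Δy/Fy = (63/25) / (63/5) = 1/5 ✓

α = 1/5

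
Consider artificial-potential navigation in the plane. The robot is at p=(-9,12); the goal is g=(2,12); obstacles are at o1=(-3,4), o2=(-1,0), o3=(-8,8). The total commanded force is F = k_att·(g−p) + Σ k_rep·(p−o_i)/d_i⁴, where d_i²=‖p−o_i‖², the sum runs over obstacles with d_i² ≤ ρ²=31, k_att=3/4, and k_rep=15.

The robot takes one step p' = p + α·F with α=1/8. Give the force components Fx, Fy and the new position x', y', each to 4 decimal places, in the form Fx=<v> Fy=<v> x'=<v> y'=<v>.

F_att = 3/4·(g−p) = 3/4·(11,0) = (8.2500,0.0000)
o1: d²=100 > ρ²=31 → inactive
o2: d²=208 > ρ²=31 → inactive
o3: d²=17 ≤ ρ²=31; F_rep = 15·(-1,4)/17² = (-0.0519,0.2076)
F = F_att + ΣF_rep = (8.1981,0.2076)
p' = p + 1/8·F = (-7.9752,12.0260)

Fx=8.1981 Fy=0.2076 x'=-7.9752 y'=12.0260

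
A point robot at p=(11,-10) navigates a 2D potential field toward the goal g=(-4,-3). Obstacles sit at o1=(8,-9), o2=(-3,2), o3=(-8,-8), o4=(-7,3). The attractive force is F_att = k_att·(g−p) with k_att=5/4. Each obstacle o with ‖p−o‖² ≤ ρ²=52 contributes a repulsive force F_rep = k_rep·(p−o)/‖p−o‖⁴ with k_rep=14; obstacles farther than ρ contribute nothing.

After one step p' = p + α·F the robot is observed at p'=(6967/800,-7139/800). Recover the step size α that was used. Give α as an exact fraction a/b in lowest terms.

α = 1/8

F_att = 5/4·(g−p) = 5/4·(-15,7) = (-18.7500,8.7500)
o1: d²=10 ≤ ρ²=52; F_rep = 14·(3,-1)/10² = (0.4200,-0.1400)
o2: d²=340 > ρ²=52 → inactive
o3: d²=365 > ρ²=52 → inactive
o4: d²=493 > ρ²=52 → inactive
F = F_att + ΣF_rep = (-18.3300,8.6100)
Δp = p'−p = (-2.2912,1.0762); α = Δx/Fx = (-1833/800) / (-1833/100) = 1/8
check: Δy/Fy = (861/800) / (861/100) = 1/8 ✓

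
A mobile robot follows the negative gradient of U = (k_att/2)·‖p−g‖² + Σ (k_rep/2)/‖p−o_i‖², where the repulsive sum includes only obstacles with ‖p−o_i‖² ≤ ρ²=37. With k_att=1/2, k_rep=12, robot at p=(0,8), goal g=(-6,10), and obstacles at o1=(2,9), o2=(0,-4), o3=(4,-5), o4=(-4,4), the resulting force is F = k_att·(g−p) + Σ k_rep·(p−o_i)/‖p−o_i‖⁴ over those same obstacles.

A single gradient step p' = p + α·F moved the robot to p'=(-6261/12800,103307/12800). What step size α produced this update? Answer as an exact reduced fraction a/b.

α = 1/8

F_att = 1/2·(g−p) = 1/2·(-6,2) = (-3.0000,1.0000)
o1: d²=5 ≤ ρ²=37; F_rep = 12·(-2,-1)/5² = (-0.9600,-0.4800)
o2: d²=144 > ρ²=37 → inactive
o3: d²=185 > ρ²=37 → inactive
o4: d²=32 ≤ ρ²=37; F_rep = 12·(4,4)/32² = (0.0469,0.0469)
F = F_att + ΣF_rep = (-3.9131,0.5669)
Δp = p'−p = (-0.4891,0.0709); α = Δx/Fx = (-6261/12800) / (-6261/1600) = 1/8
check: Δy/Fy = (907/12800) / (907/1600) = 1/8 ✓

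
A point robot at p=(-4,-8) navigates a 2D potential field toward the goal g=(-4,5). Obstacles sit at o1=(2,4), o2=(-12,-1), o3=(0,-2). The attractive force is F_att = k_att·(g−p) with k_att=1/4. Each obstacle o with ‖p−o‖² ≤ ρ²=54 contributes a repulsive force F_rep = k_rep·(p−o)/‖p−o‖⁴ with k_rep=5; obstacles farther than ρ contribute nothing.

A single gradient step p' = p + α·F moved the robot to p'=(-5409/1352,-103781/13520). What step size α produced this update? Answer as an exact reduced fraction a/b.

F_att = 1/4·(g−p) = 1/4·(0,13) = (0.0000,3.2500)
o1: d²=180 > ρ²=54 → inactive
o2: d²=113 > ρ²=54 → inactive
o3: d²=52 ≤ ρ²=54; F_rep = 5·(-4,-6)/52² = (-0.0074,-0.0111)
F = F_att + ΣF_rep = (-0.0074,3.2389)
Δp = p'−p = (-0.0007,0.3239); α = Δx/Fx = (-1/1352) / (-5/676) = 1/10
check: Δy/Fy = (4379/13520) / (4379/1352) = 1/10 ✓

α = 1/10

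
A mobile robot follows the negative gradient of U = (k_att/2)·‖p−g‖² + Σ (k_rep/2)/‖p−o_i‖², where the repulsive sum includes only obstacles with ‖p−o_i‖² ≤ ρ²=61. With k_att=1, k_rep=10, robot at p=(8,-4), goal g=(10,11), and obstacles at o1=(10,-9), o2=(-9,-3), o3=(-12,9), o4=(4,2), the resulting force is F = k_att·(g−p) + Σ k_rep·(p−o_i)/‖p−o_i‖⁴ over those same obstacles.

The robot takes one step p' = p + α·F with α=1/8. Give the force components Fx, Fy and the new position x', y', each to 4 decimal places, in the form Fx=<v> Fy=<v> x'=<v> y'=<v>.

Fx=1.9910 Fy=15.0373 x'=8.2489 y'=-2.1203

F_att = 1·(g−p) = 1·(2,15) = (2.0000,15.0000)
o1: d²=29 ≤ ρ²=61; F_rep = 10·(-2,5)/29² = (-0.0238,0.0595)
o2: d²=290 > ρ²=61 → inactive
o3: d²=569 > ρ²=61 → inactive
o4: d²=52 ≤ ρ²=61; F_rep = 10·(4,-6)/52² = (0.0148,-0.0222)
F = F_att + ΣF_rep = (1.9910,15.0373)
p' = p + 1/8·F = (8.2489,-2.1203)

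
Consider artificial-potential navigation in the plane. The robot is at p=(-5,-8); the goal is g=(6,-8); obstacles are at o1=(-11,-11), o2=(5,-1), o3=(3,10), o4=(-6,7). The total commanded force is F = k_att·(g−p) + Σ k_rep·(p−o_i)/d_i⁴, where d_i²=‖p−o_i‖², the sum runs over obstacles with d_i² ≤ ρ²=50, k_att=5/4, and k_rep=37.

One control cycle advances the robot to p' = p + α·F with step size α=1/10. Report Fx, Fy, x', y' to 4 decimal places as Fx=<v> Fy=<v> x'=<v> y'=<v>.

Fx=13.8596 Fy=0.0548 x'=-3.6140 y'=-7.9945

F_att = 5/4·(g−p) = 5/4·(11,0) = (13.7500,0.0000)
o1: d²=45 ≤ ρ²=50; F_rep = 37·(6,3)/45² = (0.1096,0.0548)
o2: d²=149 > ρ²=50 → inactive
o3: d²=388 > ρ²=50 → inactive
o4: d²=226 > ρ²=50 → inactive
F = F_att + ΣF_rep = (13.8596,0.0548)
p' = p + 1/10·F = (-3.6140,-7.9945)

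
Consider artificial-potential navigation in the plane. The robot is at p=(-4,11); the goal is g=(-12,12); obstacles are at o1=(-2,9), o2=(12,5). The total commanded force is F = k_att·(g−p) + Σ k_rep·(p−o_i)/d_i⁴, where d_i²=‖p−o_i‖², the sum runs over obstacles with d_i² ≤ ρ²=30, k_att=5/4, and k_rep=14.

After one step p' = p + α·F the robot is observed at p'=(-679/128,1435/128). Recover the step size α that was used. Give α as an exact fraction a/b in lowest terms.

F_att = 5/4·(g−p) = 5/4·(-8,1) = (-10.0000,1.2500)
o1: d²=8 ≤ ρ²=30; F_rep = 14·(-2,2)/8² = (-0.4375,0.4375)
o2: d²=292 > ρ²=30 → inactive
F = F_att + ΣF_rep = (-10.4375,1.6875)
Δp = p'−p = (-1.3047,0.2109); α = Δx/Fx = (-167/128) / (-167/16) = 1/8
check: Δy/Fy = (27/128) / (27/16) = 1/8 ✓

α = 1/8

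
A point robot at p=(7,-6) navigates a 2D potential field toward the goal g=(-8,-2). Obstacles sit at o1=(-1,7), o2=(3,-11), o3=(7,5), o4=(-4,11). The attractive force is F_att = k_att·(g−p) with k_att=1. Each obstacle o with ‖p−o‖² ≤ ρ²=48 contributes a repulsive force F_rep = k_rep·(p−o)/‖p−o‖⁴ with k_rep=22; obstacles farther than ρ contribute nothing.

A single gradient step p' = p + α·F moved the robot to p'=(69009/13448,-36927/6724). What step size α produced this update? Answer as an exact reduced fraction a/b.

α = 1/8

F_att = 1·(g−p) = 1·(-15,4) = (-15.0000,4.0000)
o1: d²=233 > ρ²=48 → inactive
o2: d²=41 ≤ ρ²=48; F_rep = 22·(4,5)/41² = (0.0523,0.0654)
o3: d²=121 > ρ²=48 → inactive
o4: d²=410 > ρ²=48 → inactive
F = F_att + ΣF_rep = (-14.9477,4.0654)
Δp = p'−p = (-1.8685,0.5082); α = Δx/Fx = (-25127/13448) / (-25127/1681) = 1/8
check: Δy/Fy = (3417/6724) / (6834/1681) = 1/8 ✓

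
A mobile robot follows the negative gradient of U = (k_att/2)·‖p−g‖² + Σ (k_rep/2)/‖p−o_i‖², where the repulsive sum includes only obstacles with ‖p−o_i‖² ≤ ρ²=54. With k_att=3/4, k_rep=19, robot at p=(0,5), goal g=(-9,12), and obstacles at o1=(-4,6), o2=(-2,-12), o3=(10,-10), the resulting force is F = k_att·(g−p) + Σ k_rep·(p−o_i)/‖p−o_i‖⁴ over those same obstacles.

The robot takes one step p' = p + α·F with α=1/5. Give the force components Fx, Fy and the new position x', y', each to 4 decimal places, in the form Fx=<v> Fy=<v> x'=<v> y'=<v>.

Fx=-6.4870 Fy=5.1843 x'=-1.2974 y'=6.0369

F_att = 3/4·(g−p) = 3/4·(-9,7) = (-6.7500,5.2500)
o1: d²=17 ≤ ρ²=54; F_rep = 19·(4,-1)/17² = (0.2630,-0.0657)
o2: d²=293 > ρ²=54 → inactive
o3: d²=325 > ρ²=54 → inactive
F = F_att + ΣF_rep = (-6.4870,5.1843)
p' = p + 1/5·F = (-1.2974,6.0369)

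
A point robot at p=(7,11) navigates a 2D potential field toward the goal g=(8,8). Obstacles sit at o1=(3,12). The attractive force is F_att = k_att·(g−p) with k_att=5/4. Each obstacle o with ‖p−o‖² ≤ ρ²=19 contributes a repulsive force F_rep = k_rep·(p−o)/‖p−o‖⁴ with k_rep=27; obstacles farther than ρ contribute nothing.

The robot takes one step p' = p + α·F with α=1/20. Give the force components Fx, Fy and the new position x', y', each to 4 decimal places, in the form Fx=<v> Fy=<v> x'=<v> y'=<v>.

Fx=1.6237 Fy=-3.8434 x'=7.0812 y'=10.8078

F_att = 5/4·(g−p) = 5/4·(1,-3) = (1.2500,-3.7500)
o1: d²=17 ≤ ρ²=19; F_rep = 27·(4,-1)/17² = (0.3737,-0.0934)
F = F_att + ΣF_rep = (1.6237,-3.8434)
p' = p + 1/20·F = (7.0812,10.8078)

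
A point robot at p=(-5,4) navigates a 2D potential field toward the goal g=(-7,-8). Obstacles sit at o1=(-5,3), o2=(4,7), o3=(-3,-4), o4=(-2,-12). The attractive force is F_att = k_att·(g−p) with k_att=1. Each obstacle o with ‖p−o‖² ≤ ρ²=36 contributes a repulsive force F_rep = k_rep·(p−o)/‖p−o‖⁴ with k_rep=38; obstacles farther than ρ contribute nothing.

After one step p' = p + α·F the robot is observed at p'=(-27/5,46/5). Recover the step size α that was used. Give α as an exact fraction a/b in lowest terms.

α = 1/5

F_att = 1·(g−p) = 1·(-2,-12) = (-2.0000,-12.0000)
o1: d²=1 ≤ ρ²=36; F_rep = 38·(0,1)/1² = (0.0000,38.0000)
o2: d²=90 > ρ²=36 → inactive
o3: d²=68 > ρ²=36 → inactive
o4: d²=265 > ρ²=36 → inactive
F = F_att + ΣF_rep = (-2.0000,26.0000)
Δp = p'−p = (-0.4000,5.2000); α = Δx/Fx = (-2/5) / (-2) = 1/5
check: Δy/Fy = (26/5) / (26) = 1/5 ✓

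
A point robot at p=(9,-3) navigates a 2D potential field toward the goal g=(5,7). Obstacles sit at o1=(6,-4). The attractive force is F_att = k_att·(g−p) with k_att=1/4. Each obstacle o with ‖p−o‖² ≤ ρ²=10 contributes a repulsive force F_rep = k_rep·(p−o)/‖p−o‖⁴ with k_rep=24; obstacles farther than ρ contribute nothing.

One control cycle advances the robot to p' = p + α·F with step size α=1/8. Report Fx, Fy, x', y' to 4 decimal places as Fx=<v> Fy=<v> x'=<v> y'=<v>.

Fx=-0.2800 Fy=2.7400 x'=8.9650 y'=-2.6575

F_att = 1/4·(g−p) = 1/4·(-4,10) = (-1.0000,2.5000)
o1: d²=10 ≤ ρ²=10; F_rep = 24·(3,1)/10² = (0.7200,0.2400)
F = F_att + ΣF_rep = (-0.2800,2.7400)
p' = p + 1/8·F = (8.9650,-2.6575)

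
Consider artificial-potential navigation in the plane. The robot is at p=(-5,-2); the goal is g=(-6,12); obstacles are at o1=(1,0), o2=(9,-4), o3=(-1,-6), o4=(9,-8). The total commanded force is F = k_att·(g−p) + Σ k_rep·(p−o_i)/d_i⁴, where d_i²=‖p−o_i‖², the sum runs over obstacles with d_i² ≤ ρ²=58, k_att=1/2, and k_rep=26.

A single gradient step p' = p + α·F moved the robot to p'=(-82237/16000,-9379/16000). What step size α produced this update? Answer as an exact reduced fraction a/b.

α = 1/5

F_att = 1/2·(g−p) = 1/2·(-1,14) = (-0.5000,7.0000)
o1: d²=40 ≤ ρ²=58; F_rep = 26·(-6,-2)/40² = (-0.0975,-0.0325)
o2: d²=200 > ρ²=58 → inactive
o3: d²=32 ≤ ρ²=58; F_rep = 26·(-4,4)/32² = (-0.1016,0.1016)
o4: d²=232 > ρ²=58 → inactive
F = F_att + ΣF_rep = (-0.6991,7.0691)
Δp = p'−p = (-0.1398,1.4138); α = Δx/Fx = (-2237/16000) / (-2237/3200) = 1/5
check: Δy/Fy = (22621/16000) / (22621/3200) = 1/5 ✓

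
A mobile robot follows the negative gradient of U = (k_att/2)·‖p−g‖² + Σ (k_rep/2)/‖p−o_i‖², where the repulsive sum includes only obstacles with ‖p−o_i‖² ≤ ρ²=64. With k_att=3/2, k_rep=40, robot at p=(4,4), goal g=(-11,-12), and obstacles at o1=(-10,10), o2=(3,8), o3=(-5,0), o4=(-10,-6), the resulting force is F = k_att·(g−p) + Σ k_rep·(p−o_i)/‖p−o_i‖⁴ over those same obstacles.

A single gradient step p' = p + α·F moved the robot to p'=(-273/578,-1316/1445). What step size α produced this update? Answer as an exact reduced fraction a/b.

α = 1/5

F_att = 3/2·(g−p) = 3/2·(-15,-16) = (-22.5000,-24.0000)
o1: d²=232 > ρ²=64 → inactive
o2: d²=17 ≤ ρ²=64; F_rep = 40·(1,-4)/17² = (0.1384,-0.5536)
o3: d²=97 > ρ²=64 → inactive
o4: d²=296 > ρ²=64 → inactive
F = F_att + ΣF_rep = (-22.3616,-24.5536)
Δp = p'−p = (-4.4723,-4.9107); α = Δx/Fx = (-2585/578) / (-12925/578) = 1/5
check: Δy/Fy = (-7096/1445) / (-7096/289) = 1/5 ✓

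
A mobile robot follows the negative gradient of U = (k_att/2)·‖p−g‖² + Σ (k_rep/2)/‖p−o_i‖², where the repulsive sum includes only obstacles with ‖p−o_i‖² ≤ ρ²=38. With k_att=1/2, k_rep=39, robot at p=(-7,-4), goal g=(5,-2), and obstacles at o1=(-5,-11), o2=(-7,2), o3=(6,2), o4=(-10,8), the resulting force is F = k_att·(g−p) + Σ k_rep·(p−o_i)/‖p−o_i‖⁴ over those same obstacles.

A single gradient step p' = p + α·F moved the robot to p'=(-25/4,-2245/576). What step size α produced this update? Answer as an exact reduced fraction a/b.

α = 1/8

F_att = 1/2·(g−p) = 1/2·(12,2) = (6.0000,1.0000)
o1: d²=53 > ρ²=38 → inactive
o2: d²=36 ≤ ρ²=38; F_rep = 39·(0,-6)/36² = (0.0000,-0.1806)
o3: d²=205 > ρ²=38 → inactive
o4: d²=153 > ρ²=38 → inactive
F = F_att + ΣF_rep = (6.0000,0.8194)
Δp = p'−p = (0.7500,0.1024); α = Δx/Fx = (3/4) / (6) = 1/8
check: Δy/Fy = (59/576) / (59/72) = 1/8 ✓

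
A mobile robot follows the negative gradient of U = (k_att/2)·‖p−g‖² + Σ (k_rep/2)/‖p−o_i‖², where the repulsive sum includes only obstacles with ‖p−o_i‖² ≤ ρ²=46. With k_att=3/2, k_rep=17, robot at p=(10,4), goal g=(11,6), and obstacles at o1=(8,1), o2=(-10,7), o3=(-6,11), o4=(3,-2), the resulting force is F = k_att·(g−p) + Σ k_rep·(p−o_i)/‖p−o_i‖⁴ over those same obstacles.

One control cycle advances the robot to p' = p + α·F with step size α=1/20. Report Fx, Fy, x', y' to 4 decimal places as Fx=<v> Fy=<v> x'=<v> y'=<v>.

F_att = 3/2·(g−p) = 3/2·(1,2) = (1.5000,3.0000)
o1: d²=13 ≤ ρ²=46; F_rep = 17·(2,3)/13² = (0.2012,0.3018)
o2: d²=409 > ρ²=46 → inactive
o3: d²=305 > ρ²=46 → inactive
o4: d²=85 > ρ²=46 → inactive
F = F_att + ΣF_rep = (1.7012,3.3018)
p' = p + 1/20·F = (10.0851,4.1651)

Fx=1.7012 Fy=3.3018 x'=10.0851 y'=4.1651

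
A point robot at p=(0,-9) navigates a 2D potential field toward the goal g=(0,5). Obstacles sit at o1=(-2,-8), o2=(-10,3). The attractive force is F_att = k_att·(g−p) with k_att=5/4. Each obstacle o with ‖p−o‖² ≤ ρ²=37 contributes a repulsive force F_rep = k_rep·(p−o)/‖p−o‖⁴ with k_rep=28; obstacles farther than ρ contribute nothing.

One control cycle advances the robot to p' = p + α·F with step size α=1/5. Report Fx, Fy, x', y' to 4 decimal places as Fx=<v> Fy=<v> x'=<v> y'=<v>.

F_att = 5/4·(g−p) = 5/4·(0,14) = (0.0000,17.5000)
o1: d²=5 ≤ ρ²=37; F_rep = 28·(2,-1)/5² = (2.2400,-1.1200)
o2: d²=244 > ρ²=37 → inactive
F = F_att + ΣF_rep = (2.2400,16.3800)
p' = p + 1/5·F = (0.4480,-5.7240)

Fx=2.2400 Fy=16.3800 x'=0.4480 y'=-5.7240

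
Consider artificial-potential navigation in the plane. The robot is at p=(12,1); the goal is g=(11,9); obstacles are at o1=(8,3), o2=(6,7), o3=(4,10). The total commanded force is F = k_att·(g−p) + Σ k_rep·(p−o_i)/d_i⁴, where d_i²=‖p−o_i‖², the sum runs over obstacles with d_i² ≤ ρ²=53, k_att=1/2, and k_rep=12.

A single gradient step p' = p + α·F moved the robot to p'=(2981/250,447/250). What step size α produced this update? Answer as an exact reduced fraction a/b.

α = 1/5

F_att = 1/2·(g−p) = 1/2·(-1,8) = (-0.5000,4.0000)
o1: d²=20 ≤ ρ²=53; F_rep = 12·(4,-2)/20² = (0.1200,-0.0600)
o2: d²=72 > ρ²=53 → inactive
o3: d²=145 > ρ²=53 → inactive
F = F_att + ΣF_rep = (-0.3800,3.9400)
Δp = p'−p = (-0.0760,0.7880); α = Δx/Fx = (-19/250) / (-19/50) = 1/5
check: Δy/Fy = (197/250) / (197/50) = 1/5 ✓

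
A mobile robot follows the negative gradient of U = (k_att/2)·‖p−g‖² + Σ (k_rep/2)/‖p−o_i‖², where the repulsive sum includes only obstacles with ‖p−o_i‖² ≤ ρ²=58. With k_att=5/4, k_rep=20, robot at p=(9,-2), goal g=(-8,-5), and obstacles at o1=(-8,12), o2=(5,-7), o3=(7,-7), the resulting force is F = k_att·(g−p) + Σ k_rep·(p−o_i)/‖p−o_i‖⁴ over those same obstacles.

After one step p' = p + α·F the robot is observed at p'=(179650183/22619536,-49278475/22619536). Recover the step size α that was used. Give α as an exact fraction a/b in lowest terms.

α = 1/20

F_att = 5/4·(g−p) = 5/4·(-17,-3) = (-21.2500,-3.7500)
o1: d²=485 > ρ²=58 → inactive
o2: d²=41 ≤ ρ²=58; F_rep = 20·(4,5)/41² = (0.0476,0.0595)
o3: d²=29 ≤ ρ²=58; F_rep = 20·(2,5)/29² = (0.0476,0.1189)
F = F_att + ΣF_rep = (-21.1548,-3.5716)
Δp = p'−p = (-1.0577,-0.1786); α = Δx/Fx = (-23925641/22619536) / (-119628205/5654884) = 1/20
check: Δy/Fy = (-4039403/22619536) / (-20197015/5654884) = 1/20 ✓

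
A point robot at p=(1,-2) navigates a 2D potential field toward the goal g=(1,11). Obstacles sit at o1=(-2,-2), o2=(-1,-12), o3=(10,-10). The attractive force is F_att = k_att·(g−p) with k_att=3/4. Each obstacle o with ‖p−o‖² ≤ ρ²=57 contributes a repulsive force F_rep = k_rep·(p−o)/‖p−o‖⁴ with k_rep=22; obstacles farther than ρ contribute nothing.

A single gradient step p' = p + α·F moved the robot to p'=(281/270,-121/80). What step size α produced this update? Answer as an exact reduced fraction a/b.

F_att = 3/4·(g−p) = 3/4·(0,13) = (0.0000,9.7500)
o1: d²=9 ≤ ρ²=57; F_rep = 22·(3,0)/9² = (0.8148,0.0000)
o2: d²=104 > ρ²=57 → inactive
o3: d²=145 > ρ²=57 → inactive
F = F_att + ΣF_rep = (0.8148,9.7500)
Δp = p'−p = (0.0407,0.4875); α = Δx/Fx = (11/270) / (22/27) = 1/20
check: Δy/Fy = (39/80) / (39/4) = 1/20 ✓

α = 1/20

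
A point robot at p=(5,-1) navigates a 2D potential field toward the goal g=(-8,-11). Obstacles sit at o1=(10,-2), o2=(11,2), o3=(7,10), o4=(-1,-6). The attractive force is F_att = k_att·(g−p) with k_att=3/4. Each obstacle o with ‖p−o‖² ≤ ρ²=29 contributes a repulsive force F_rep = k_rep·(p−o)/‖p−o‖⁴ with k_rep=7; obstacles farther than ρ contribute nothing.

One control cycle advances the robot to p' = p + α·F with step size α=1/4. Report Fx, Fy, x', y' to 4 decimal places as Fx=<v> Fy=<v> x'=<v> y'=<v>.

F_att = 3/4·(g−p) = 3/4·(-13,-10) = (-9.7500,-7.5000)
o1: d²=26 ≤ ρ²=29; F_rep = 7·(-5,1)/26² = (-0.0518,0.0104)
o2: d²=45 > ρ²=29 → inactive
o3: d²=125 > ρ²=29 → inactive
o4: d²=61 > ρ²=29 → inactive
F = F_att + ΣF_rep = (-9.8018,-7.4896)
p' = p + 1/4·F = (2.5496,-2.8724)

Fx=-9.8018 Fy=-7.4896 x'=2.5496 y'=-2.8724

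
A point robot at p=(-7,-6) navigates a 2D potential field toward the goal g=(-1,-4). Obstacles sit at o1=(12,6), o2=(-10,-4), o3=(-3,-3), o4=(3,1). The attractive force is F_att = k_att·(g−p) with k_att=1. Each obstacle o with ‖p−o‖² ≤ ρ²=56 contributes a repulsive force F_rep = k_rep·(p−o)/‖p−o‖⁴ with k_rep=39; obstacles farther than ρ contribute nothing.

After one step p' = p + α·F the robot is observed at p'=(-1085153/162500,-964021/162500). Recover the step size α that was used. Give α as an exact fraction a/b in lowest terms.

α = 1/20

F_att = 1·(g−p) = 1·(6,2) = (6.0000,2.0000)
o1: d²=505 > ρ²=56 → inactive
o2: d²=13 ≤ ρ²=56; F_rep = 39·(3,-2)/13² = (0.6923,-0.4615)
o3: d²=25 ≤ ρ²=56; F_rep = 39·(-4,-3)/25² = (-0.2496,-0.1872)
o4: d²=149 > ρ²=56 → inactive
F = F_att + ΣF_rep = (6.4427,1.3513)
Δp = p'−p = (0.3221,0.0676); α = Δx/Fx = (52347/162500) / (52347/8125) = 1/20
check: Δy/Fy = (10979/162500) / (10979/8125) = 1/20 ✓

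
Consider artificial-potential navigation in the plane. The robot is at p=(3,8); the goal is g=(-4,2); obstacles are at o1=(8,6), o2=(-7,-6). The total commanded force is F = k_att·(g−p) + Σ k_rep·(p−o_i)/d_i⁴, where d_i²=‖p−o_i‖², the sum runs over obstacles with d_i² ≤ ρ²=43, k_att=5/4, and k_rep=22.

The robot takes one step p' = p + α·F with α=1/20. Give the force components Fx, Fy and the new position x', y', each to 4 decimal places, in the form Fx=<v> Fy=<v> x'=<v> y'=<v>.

F_att = 5/4·(g−p) = 5/4·(-7,-6) = (-8.7500,-7.5000)
o1: d²=29 ≤ ρ²=43; F_rep = 22·(-5,2)/29² = (-0.1308,0.0523)
o2: d²=296 > ρ²=43 → inactive
F = F_att + ΣF_rep = (-8.8808,-7.4477)
p' = p + 1/20·F = (2.5560,7.6276)

Fx=-8.8808 Fy=-7.4477 x'=2.5560 y'=7.6276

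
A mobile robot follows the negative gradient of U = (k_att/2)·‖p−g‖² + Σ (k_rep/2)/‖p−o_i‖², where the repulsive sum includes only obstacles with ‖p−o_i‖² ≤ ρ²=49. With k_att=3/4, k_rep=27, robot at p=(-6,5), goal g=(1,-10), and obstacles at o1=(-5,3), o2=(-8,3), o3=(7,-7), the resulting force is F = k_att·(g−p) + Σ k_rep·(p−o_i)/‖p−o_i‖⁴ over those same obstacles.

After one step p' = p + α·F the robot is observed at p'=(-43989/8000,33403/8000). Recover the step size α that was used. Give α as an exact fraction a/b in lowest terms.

F_att = 3/4·(g−p) = 3/4·(7,-15) = (5.2500,-11.2500)
o1: d²=5 ≤ ρ²=49; F_rep = 27·(-1,2)/5² = (-1.0800,2.1600)
o2: d²=8 ≤ ρ²=49; F_rep = 27·(2,2)/8² = (0.8438,0.8438)
o3: d²=313 > ρ²=49 → inactive
F = F_att + ΣF_rep = (5.0137,-8.2462)
Δp = p'−p = (0.5014,-0.8246); α = Δx/Fx = (4011/8000) / (4011/800) = 1/10
check: Δy/Fy = (-6597/8000) / (-6597/800) = 1/10 ✓

α = 1/10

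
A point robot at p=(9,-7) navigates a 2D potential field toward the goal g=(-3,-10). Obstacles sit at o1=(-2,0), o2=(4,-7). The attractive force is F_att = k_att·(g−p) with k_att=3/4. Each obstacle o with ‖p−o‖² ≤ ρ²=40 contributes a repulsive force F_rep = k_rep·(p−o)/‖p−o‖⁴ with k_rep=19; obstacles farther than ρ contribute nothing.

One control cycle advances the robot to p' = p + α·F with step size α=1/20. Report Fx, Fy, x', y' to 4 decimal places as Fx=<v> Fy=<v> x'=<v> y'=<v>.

Fx=-8.8480 Fy=-2.2500 x'=8.5576 y'=-7.1125

F_att = 3/4·(g−p) = 3/4·(-12,-3) = (-9.0000,-2.2500)
o1: d²=170 > ρ²=40 → inactive
o2: d²=25 ≤ ρ²=40; F_rep = 19·(5,0)/25² = (0.1520,0.0000)
F = F_att + ΣF_rep = (-8.8480,-2.2500)
p' = p + 1/20·F = (8.5576,-7.1125)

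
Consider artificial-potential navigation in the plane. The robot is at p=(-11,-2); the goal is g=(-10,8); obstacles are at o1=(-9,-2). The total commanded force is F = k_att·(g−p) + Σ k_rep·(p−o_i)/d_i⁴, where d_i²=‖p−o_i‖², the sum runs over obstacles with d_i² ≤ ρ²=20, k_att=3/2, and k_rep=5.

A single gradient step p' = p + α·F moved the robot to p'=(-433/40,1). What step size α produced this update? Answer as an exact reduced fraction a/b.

F_att = 3/2·(g−p) = 3/2·(1,10) = (1.5000,15.0000)
o1: d²=4 ≤ ρ²=20; F_rep = 5·(-2,0)/4² = (-0.6250,0.0000)
F = F_att + ΣF_rep = (0.8750,15.0000)
Δp = p'−p = (0.1750,3.0000); α = Δx/Fx = (7/40) / (7/8) = 1/5
check: Δy/Fy = (3) / (15) = 1/5 ✓

α = 1/5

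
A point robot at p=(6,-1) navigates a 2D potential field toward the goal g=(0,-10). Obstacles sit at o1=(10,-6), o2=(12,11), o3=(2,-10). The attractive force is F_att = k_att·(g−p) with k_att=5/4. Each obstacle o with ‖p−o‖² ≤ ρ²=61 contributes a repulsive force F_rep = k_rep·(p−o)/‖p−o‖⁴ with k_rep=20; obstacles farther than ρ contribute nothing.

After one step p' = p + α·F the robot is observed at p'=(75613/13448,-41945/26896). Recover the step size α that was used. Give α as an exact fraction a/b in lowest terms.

F_att = 5/4·(g−p) = 5/4·(-6,-9) = (-7.5000,-11.2500)
o1: d²=41 ≤ ρ²=61; F_rep = 20·(-4,5)/41² = (-0.0476,0.0595)
o2: d²=180 > ρ²=61 → inactive
o3: d²=97 > ρ²=61 → inactive
F = F_att + ΣF_rep = (-7.5476,-11.1905)
Δp = p'−p = (-0.3774,-0.5595); α = Δx/Fx = (-5075/13448) / (-25375/3362) = 1/20
check: Δy/Fy = (-15049/26896) / (-75245/6724) = 1/20 ✓

α = 1/20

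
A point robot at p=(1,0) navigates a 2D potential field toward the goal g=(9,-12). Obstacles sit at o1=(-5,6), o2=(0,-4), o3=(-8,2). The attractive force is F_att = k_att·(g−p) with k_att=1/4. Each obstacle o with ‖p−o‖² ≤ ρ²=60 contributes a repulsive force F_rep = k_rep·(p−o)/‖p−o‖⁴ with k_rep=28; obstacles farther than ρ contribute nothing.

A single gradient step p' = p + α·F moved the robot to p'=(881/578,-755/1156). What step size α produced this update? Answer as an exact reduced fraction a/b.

α = 1/4

F_att = 1/4·(g−p) = 1/4·(8,-12) = (2.0000,-3.0000)
o1: d²=72 > ρ²=60 → inactive
o2: d²=17 ≤ ρ²=60; F_rep = 28·(1,4)/17² = (0.0969,0.3875)
o3: d²=85 > ρ²=60 → inactive
F = F_att + ΣF_rep = (2.0969,-2.6125)
Δp = p'−p = (0.5242,-0.6531); α = Δx/Fx = (303/578) / (606/289) = 1/4
check: Δy/Fy = (-755/1156) / (-755/289) = 1/4 ✓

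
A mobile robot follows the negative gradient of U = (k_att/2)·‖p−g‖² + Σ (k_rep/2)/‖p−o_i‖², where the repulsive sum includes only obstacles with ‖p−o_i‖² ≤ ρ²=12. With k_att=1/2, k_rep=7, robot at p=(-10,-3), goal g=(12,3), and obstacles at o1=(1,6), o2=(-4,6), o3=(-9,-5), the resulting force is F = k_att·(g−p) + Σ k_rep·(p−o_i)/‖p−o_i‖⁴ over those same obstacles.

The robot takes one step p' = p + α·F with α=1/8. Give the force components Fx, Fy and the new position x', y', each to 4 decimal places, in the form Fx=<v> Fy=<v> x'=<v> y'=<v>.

Fx=10.7200 Fy=3.5600 x'=-8.6600 y'=-2.5550

F_att = 1/2·(g−p) = 1/2·(22,6) = (11.0000,3.0000)
o1: d²=202 > ρ²=12 → inactive
o2: d²=117 > ρ²=12 → inactive
o3: d²=5 ≤ ρ²=12; F_rep = 7·(-1,2)/5² = (-0.2800,0.5600)
F = F_att + ΣF_rep = (10.7200,3.5600)
p' = p + 1/8·F = (-8.6600,-2.5550)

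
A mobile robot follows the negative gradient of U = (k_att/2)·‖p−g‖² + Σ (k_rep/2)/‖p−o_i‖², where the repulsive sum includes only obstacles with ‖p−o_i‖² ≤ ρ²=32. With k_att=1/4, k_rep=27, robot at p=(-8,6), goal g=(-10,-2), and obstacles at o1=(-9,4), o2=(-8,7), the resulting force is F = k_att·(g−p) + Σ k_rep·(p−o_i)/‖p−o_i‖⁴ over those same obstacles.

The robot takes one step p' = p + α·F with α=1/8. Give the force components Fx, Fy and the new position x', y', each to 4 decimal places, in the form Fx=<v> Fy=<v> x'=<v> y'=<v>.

Fx=0.5800 Fy=-26.8400 x'=-7.9275 y'=2.6450

F_att = 1/4·(g−p) = 1/4·(-2,-8) = (-0.5000,-2.0000)
o1: d²=5 ≤ ρ²=32; F_rep = 27·(1,2)/5² = (1.0800,2.1600)
o2: d²=1 ≤ ρ²=32; F_rep = 27·(0,-1)/1² = (0.0000,-27.0000)
F = F_att + ΣF_rep = (0.5800,-26.8400)
p' = p + 1/8·F = (-7.9275,2.6450)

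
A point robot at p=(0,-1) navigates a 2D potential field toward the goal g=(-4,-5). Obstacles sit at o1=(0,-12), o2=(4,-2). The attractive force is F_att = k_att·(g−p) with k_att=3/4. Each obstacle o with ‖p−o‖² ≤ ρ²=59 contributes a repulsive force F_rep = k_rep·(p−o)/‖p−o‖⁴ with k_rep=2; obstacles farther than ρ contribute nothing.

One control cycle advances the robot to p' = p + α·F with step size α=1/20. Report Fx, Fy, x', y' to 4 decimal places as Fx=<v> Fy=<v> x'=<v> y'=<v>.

Fx=-3.0277 Fy=-2.9931 x'=-0.1514 y'=-1.1497

F_att = 3/4·(g−p) = 3/4·(-4,-4) = (-3.0000,-3.0000)
o1: d²=121 > ρ²=59 → inactive
o2: d²=17 ≤ ρ²=59; F_rep = 2·(-4,1)/17² = (-0.0277,0.0069)
F = F_att + ΣF_rep = (-3.0277,-2.9931)
p' = p + 1/20·F = (-0.1514,-1.1497)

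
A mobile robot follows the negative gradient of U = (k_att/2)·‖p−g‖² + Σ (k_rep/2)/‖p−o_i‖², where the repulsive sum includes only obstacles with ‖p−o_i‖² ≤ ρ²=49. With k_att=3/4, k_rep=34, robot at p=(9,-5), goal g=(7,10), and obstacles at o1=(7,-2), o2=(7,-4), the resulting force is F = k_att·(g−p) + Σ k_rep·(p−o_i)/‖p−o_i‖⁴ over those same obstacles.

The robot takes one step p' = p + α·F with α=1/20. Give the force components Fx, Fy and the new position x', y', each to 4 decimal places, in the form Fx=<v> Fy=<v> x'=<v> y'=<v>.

Fx=1.6224 Fy=9.2864 x'=9.0811 y'=-4.5357

F_att = 3/4·(g−p) = 3/4·(-2,15) = (-1.5000,11.2500)
o1: d²=13 ≤ ρ²=49; F_rep = 34·(2,-3)/13² = (0.4024,-0.6036)
o2: d²=5 ≤ ρ²=49; F_rep = 34·(2,-1)/5² = (2.7200,-1.3600)
F = F_att + ΣF_rep = (1.6224,9.2864)
p' = p + 1/20·F = (9.0811,-4.5357)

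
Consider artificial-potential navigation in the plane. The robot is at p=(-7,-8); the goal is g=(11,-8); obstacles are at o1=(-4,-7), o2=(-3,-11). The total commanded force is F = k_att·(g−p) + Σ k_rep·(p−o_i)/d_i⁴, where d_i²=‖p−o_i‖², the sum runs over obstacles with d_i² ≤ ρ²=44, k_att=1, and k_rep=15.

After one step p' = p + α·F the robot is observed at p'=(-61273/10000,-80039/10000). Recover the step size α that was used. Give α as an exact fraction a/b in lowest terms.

α = 1/20

F_att = 1·(g−p) = 1·(18,0) = (18.0000,0.0000)
o1: d²=10 ≤ ρ²=44; F_rep = 15·(-3,-1)/10² = (-0.4500,-0.1500)
o2: d²=25 ≤ ρ²=44; F_rep = 15·(-4,3)/25² = (-0.0960,0.0720)
F = F_att + ΣF_rep = (17.4540,-0.0780)
Δp = p'−p = (0.8727,-0.0039); α = Δx/Fx = (8727/10000) / (8727/500) = 1/20
check: Δy/Fy = (-39/10000) / (-39/500) = 1/20 ✓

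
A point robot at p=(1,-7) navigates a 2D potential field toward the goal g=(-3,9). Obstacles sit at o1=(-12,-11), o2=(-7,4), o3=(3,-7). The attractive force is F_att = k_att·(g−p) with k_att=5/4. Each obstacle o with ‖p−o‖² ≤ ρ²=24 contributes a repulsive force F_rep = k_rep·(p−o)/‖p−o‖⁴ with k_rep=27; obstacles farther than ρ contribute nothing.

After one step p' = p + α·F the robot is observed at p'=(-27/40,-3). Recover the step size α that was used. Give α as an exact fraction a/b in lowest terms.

α = 1/5

F_att = 5/4·(g−p) = 5/4·(-4,16) = (-5.0000,20.0000)
o1: d²=185 > ρ²=24 → inactive
o2: d²=185 > ρ²=24 → inactive
o3: d²=4 ≤ ρ²=24; F_rep = 27·(-2,0)/4² = (-3.3750,0.0000)
F = F_att + ΣF_rep = (-8.3750,20.0000)
Δp = p'−p = (-1.6750,4.0000); α = Δx/Fx = (-67/40) / (-67/8) = 1/5
check: Δy/Fy = (4) / (20) = 1/5 ✓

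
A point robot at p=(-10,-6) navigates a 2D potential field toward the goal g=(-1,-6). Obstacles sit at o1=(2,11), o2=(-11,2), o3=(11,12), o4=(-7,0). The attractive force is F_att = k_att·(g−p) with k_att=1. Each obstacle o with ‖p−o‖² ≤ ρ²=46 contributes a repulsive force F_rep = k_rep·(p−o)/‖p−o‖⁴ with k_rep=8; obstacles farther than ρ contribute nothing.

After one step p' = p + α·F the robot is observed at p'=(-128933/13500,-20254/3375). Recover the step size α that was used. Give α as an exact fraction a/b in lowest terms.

F_att = 1·(g−p) = 1·(9,0) = (9.0000,0.0000)
o1: d²=433 > ρ²=46 → inactive
o2: d²=65 > ρ²=46 → inactive
o3: d²=765 > ρ²=46 → inactive
o4: d²=45 ≤ ρ²=46; F_rep = 8·(-3,-6)/45² = (-0.0119,-0.0237)
F = F_att + ΣF_rep = (8.9881,-0.0237)
Δp = p'−p = (0.4494,-0.0012); α = Δx/Fx = (6067/13500) / (6067/675) = 1/20
check: Δy/Fy = (-4/3375) / (-16/675) = 1/20 ✓

α = 1/20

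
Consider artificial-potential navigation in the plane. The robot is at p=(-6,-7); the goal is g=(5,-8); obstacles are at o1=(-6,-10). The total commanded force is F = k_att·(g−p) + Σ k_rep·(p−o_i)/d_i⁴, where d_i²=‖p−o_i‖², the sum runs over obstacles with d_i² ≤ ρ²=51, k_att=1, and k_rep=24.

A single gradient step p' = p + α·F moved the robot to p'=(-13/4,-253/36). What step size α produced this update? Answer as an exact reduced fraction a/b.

F_att = 1·(g−p) = 1·(11,-1) = (11.0000,-1.0000)
o1: d²=9 ≤ ρ²=51; F_rep = 24·(0,3)/9² = (0.0000,0.8889)
F = F_att + ΣF_rep = (11.0000,-0.1111)
Δp = p'−p = (2.7500,-0.0278); α = Δx/Fx = (11/4) / (11) = 1/4
check: Δy/Fy = (-1/36) / (-1/9) = 1/4 ✓

α = 1/4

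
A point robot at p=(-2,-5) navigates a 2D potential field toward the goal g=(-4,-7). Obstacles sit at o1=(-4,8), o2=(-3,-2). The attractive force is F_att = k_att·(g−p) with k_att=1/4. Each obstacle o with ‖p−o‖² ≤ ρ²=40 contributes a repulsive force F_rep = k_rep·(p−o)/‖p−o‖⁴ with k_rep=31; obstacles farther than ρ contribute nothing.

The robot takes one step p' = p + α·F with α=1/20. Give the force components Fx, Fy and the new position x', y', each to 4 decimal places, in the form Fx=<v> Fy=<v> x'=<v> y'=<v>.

Fx=-0.1900 Fy=-1.4300 x'=-2.0095 y'=-5.0715

F_att = 1/4·(g−p) = 1/4·(-2,-2) = (-0.5000,-0.5000)
o1: d²=173 > ρ²=40 → inactive
o2: d²=10 ≤ ρ²=40; F_rep = 31·(1,-3)/10² = (0.3100,-0.9300)
F = F_att + ΣF_rep = (-0.1900,-1.4300)
p' = p + 1/20·F = (-2.0095,-5.0715)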